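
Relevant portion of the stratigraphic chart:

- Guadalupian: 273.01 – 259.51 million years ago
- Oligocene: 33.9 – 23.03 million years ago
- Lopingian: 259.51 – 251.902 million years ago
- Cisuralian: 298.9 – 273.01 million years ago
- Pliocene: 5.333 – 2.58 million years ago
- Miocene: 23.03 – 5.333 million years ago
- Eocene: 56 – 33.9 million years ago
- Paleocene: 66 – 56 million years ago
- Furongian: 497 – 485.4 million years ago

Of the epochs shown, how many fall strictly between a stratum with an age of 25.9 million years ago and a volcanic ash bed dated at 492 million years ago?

5

492 Ma sits inside the Furongian (497–485.4) and 25.9 Ma inside the Oligocene (33.9–23.03); neither of those is wholly between the two dates.
The listed epochs lying completely between them are Cisuralian, Guadalupian, Lopingian, Paleocene, Eocene — 5 in all.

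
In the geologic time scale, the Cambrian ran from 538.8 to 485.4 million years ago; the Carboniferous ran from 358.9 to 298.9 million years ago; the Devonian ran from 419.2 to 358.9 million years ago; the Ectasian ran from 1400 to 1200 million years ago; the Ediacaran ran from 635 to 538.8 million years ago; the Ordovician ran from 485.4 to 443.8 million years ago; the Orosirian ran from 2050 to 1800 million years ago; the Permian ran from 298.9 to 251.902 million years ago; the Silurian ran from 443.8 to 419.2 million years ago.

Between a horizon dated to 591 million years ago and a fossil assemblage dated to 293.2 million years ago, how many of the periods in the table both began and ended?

5

591 Ma sits inside the Ediacaran (635–538.8) and 293.2 Ma inside the Permian (298.9–251.902); neither of those is wholly between the two dates.
The listed periods lying completely between them are Cambrian, Ordovician, Silurian, Devonian, Carboniferous — 5 in all.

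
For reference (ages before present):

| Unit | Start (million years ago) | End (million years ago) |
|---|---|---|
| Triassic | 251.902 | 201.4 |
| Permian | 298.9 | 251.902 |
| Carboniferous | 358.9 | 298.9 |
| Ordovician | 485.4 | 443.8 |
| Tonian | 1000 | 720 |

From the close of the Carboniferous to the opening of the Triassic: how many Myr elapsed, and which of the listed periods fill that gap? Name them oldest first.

The Carboniferous closes at 298.9 Ma and the Triassic opens at 251.902 Ma, so the interval is 298.9 − 251.902 = 46.998 Myr.
A period fits inside if it starts at or after 298.9 Ma and ends at or before 251.902 Ma; oldest first that gives Permian.

46.998 million years; Permian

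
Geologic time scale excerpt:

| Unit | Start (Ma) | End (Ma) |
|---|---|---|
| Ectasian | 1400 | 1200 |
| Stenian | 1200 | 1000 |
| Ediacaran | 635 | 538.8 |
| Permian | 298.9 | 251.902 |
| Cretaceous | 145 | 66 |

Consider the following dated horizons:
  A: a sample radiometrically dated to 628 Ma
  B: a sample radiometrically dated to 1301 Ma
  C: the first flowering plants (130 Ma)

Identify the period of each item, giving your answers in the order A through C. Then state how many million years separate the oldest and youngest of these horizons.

Match each age against the start–end ranges in the excerpt: A = 628 Ma → Ediacaran (635–538.8); B = 1301 Ma → Ectasian (1400–1200); C = 130 Ma → Cretaceous (145–66).
The largest age is 1301 Ma and the smallest is 130 Ma; their difference is 1171 Myr.

A — Ediacaran; B — Ectasian; C — Cretaceous; span 1171 million years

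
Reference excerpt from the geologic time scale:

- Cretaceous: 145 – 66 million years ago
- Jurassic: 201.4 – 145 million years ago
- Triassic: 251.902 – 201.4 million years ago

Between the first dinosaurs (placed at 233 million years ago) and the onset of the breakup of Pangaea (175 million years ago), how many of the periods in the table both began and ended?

The older date is 233 Ma and the younger is 175 Ma.
No period both begins after 233 Ma and ends before 175 Ma, so the count is 0.

0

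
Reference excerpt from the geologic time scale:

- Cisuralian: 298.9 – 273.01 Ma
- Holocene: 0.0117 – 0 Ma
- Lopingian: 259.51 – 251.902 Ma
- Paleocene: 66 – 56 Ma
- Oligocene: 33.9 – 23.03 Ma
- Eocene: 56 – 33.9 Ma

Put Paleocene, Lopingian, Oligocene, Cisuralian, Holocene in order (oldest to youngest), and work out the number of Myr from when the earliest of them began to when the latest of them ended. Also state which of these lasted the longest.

Start ages (Ma): Cisuralian 298.9, Lopingian 259.51, Paleocene 66, Oligocene 33.9, Holocene 0.0117.
Ordered oldest to youngest: Cisuralian, Lopingian, Paleocene, Oligocene, Holocene.
Span = 298.9 − 0 = 298.9 Myr.
Durations: Paleocene 10, Lopingian 7.608, Oligocene 10.87, Holocene 0.0117, Cisuralian 25.89 → longest is Cisuralian (25.89 Myr).

Cisuralian → Lopingian → Paleocene → Oligocene → Holocene; total span 298.9 Myr; longest is Cisuralian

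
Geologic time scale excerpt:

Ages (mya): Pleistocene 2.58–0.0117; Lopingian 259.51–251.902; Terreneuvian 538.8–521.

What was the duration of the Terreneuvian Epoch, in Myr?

17.8 million years

538.8 − 521 = 17.8 million years.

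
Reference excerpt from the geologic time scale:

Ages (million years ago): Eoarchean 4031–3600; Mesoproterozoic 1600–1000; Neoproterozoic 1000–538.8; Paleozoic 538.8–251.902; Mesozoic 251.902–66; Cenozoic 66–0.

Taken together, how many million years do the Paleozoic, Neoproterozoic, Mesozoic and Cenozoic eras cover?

Duration is start − end for each: (538.8 − 251.902) + (1000 − 538.8) + (251.902 − 66) + (66 − 0).
That is 286.898 + 461.2 + 185.902 + 66, which totals 1000 million years.

1000 million years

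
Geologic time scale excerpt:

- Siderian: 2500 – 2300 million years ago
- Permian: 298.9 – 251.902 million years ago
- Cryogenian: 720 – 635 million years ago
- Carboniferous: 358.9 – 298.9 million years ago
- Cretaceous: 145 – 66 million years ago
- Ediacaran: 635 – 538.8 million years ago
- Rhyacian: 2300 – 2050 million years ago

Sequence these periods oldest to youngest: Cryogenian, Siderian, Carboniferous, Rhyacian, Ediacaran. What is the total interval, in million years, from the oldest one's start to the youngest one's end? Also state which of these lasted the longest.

Siderian → Rhyacian → Cryogenian → Ediacaran → Carboniferous; total span 2201.1 Myr; longest is Rhyacian

Start ages (Ma): Siderian 2500, Rhyacian 2300, Cryogenian 720, Ediacaran 635, Carboniferous 358.9.
Ordered oldest to youngest: Siderian, Rhyacian, Cryogenian, Ediacaran, Carboniferous.
Span = 2500 − 298.9 = 2201.1 Myr.
Durations: Siderian 200, Cryogenian 85, Carboniferous 60, Rhyacian 250, Ediacaran 96.2 → longest is Rhyacian (250 Myr).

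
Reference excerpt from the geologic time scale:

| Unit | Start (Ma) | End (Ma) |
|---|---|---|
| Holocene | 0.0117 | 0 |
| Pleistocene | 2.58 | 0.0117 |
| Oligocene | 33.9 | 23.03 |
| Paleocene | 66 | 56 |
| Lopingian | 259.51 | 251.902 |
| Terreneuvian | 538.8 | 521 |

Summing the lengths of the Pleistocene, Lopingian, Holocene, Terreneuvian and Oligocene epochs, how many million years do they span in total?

Duration is start − end for each: (2.58 − 0.0117) + (259.51 − 251.902) + (0.0117 − 0) + (538.8 − 521) + (33.9 − 23.03).
That is 2.5683 + 7.608 + 0.0117 + 17.8 + 10.87, which totals 38.858 million years.

38.858 million years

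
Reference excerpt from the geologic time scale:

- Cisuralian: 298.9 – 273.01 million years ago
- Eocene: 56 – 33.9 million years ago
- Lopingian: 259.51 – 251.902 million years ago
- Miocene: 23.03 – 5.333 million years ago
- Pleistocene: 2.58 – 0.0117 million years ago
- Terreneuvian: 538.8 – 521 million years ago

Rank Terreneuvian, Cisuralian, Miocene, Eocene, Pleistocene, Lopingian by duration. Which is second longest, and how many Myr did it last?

Eocene, 22.1 million years

Durations: Terreneuvian 17.8; Cisuralian 25.89; Miocene 17.697; Eocene 22.1; Pleistocene 2.5683; Lopingian 7.608 Myr.
Sorted longest-first: Cisuralian (25.89), Eocene (22.1), Terreneuvian (17.8), Miocene (17.697), Lopingian (7.608), Pleistocene (2.5683).
The second longest is Eocene at 22.1 Myr.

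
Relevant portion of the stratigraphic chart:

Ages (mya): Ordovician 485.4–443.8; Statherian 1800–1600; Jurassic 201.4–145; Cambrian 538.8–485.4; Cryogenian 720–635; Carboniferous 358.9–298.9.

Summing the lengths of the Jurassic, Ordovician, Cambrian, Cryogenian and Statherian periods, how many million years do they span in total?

436.4 million years

Each duration: Jurassic = 56.4; Ordovician = 41.6; Cambrian = 53.4; Cryogenian = 85; Statherian = 200.
Sum: 56.4 + 41.6 + 53.4 + 85 + 200 = 436.4 Myr.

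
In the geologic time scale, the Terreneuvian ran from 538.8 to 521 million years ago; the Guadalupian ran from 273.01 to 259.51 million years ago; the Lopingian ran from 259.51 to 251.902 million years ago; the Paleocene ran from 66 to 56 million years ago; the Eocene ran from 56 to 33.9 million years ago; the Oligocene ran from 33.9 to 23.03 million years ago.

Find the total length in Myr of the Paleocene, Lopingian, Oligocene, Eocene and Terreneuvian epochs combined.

68.378 million years

Duration is start − end for each: (66 − 56) + (259.51 − 251.902) + (33.9 − 23.03) + (56 − 33.9) + (538.8 − 521).
That is 10 + 7.608 + 10.87 + 22.1 + 17.8, which totals 68.378 million years.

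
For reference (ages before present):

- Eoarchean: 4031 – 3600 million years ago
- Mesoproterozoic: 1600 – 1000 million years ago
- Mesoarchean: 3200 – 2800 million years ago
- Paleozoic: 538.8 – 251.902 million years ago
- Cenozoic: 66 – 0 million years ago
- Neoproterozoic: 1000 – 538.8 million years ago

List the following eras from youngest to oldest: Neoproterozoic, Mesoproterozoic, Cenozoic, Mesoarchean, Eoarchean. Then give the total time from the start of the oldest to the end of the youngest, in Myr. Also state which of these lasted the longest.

Cenozoic, Neoproterozoic, Mesoproterozoic, Mesoarchean, Eoarchean; total span 4031 Myr; longest is Mesoproterozoic

From the excerpt: Neoproterozoic 1000–538.8; Mesoproterozoic 1600–1000; Cenozoic 66–0; Mesoarchean 3200–2800; Eoarchean 4031–3600 (Ma).
Larger Ma is earlier, so the oldest is Eoarchean and the youngest is Cenozoic; youngest to oldest: Cenozoic, Neoproterozoic, Mesoproterozoic, Mesoarchean, Eoarchean.
Oldest start 4031 minus youngest end 0 gives 4031 Myr overall.
Individual lengths (start − end): Cenozoic 66; Neoproterozoic 461.2; Eoarchean 431; Mesoarchean 400; Mesoproterozoic 600. The largest is Mesoproterozoic at 600 Myr.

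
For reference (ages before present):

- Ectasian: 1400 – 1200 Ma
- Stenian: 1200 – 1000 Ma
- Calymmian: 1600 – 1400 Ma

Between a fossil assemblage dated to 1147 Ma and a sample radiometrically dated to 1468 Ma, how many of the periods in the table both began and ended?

The older date is 1468 Ma and the younger is 1147 Ma.
Periods with start < 1468 and end > 1147 Ma: Ectasian (1400–1200).
That is 1 complete period.

1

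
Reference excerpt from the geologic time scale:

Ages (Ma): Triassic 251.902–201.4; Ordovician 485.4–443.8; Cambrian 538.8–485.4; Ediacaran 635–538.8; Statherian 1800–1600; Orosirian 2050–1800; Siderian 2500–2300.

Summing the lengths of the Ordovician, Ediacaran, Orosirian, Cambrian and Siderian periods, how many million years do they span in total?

641.2 million years

Each duration: Ordovician = 41.6; Ediacaran = 96.2; Orosirian = 250; Cambrian = 53.4; Siderian = 200.
Sum: 41.6 + 96.2 + 250 + 53.4 + 200 = 641.2 Myr.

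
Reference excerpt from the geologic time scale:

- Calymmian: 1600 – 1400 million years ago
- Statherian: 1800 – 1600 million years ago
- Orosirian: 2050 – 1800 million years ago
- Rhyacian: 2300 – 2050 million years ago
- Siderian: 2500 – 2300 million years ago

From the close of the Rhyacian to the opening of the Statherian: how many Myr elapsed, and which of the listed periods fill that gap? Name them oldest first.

250 million years; Orosirian

The Rhyacian closes at 2050 Ma and the Statherian opens at 1800 Ma, so the interval is 2050 − 1800 = 250 Myr.
A period fits inside if it starts at or after 2050 Ma and ends at or before 1800 Ma; oldest first that gives Orosirian.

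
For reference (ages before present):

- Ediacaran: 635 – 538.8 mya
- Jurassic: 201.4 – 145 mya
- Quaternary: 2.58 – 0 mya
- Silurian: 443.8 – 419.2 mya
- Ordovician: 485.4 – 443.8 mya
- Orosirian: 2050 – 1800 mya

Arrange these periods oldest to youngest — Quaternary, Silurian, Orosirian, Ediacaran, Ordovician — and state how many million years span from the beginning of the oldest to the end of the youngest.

Start ages (Ma): Orosirian 2050, Ediacaran 635, Ordovician 485.4, Silurian 443.8, Quaternary 2.58.
Ordered oldest to youngest: Orosirian, Ediacaran, Ordovician, Silurian, Quaternary.
Span = 2050 − 0 = 2050 Myr.

Orosirian → Ediacaran → Ordovician → Silurian → Quaternary; total span 2050 Myr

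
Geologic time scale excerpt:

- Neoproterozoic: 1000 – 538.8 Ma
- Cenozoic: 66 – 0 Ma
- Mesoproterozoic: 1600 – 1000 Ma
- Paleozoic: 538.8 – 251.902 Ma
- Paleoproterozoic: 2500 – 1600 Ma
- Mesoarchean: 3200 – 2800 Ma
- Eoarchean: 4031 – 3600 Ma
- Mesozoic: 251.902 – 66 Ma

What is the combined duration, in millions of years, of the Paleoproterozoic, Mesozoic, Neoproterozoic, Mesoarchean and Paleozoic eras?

Duration is start − end for each: (2500 − 1600) + (251.902 − 66) + (1000 − 538.8) + (3200 − 2800) + (538.8 − 251.902).
That is 900 + 185.902 + 461.2 + 400 + 286.898, which totals 2234 million years.

2234 million years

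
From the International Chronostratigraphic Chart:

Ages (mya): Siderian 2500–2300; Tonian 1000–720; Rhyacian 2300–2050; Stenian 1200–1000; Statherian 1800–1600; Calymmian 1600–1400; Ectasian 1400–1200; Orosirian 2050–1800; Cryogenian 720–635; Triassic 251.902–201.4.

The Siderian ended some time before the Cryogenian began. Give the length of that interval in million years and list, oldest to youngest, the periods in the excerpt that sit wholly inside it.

1580 million years; Rhyacian, Orosirian, Statherian, Calymmian, Ectasian, Stenian, Tonian

The Siderian closes at 2300 Ma and the Cryogenian opens at 720 Ma, so the interval is 2300 − 720 = 1580 Myr.
A period fits inside if it starts at or after 2300 Ma and ends at or before 720 Ma; oldest first that gives Rhyacian, Orosirian, Statherian, Calymmian, Ectasian, Stenian, Tonian.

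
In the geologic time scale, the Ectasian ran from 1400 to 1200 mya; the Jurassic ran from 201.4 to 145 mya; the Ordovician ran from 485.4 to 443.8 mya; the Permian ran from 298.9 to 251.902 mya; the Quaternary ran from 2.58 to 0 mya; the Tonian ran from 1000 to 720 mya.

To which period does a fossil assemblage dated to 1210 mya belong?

Ectasian

1210 Ma lies between 1400 and 1200 Ma, so it falls in the Ectasian.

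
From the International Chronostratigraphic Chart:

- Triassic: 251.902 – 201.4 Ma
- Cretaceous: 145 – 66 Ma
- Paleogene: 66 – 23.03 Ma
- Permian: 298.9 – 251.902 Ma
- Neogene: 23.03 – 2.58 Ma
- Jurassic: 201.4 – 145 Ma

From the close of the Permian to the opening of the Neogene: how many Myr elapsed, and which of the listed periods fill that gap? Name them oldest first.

228.872 million years; Triassic, Jurassic, Cretaceous, Paleogene

The Permian closes at 251.902 Ma and the Neogene opens at 23.03 Ma, so the interval is 251.902 − 23.03 = 228.872 Myr.
A period fits inside if it starts at or after 251.902 Ma and ends at or before 23.03 Ma; oldest first that gives Triassic, Jurassic, Cretaceous, Paleogene.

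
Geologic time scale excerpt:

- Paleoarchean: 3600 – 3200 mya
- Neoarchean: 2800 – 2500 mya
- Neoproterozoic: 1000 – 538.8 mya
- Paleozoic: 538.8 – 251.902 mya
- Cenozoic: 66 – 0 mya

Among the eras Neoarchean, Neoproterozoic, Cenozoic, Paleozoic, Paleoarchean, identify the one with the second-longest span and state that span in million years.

Paleoarchean, 400 million years

Start − end for each: Neoarchean 2800 − 2500 = 300; Neoproterozoic 1000 − 538.8 = 461.2; Cenozoic 66 − 0 = 66; Paleozoic 538.8 − 251.902 = 286.898; Paleoarchean 3600 − 3200 = 400.
Ranking these from longest: Neoproterozoic > Paleoarchean > Neoarchean > Paleozoic > Cenozoic.
Position 2 in that ranking is Paleoarchean, which lasted 400 Myr.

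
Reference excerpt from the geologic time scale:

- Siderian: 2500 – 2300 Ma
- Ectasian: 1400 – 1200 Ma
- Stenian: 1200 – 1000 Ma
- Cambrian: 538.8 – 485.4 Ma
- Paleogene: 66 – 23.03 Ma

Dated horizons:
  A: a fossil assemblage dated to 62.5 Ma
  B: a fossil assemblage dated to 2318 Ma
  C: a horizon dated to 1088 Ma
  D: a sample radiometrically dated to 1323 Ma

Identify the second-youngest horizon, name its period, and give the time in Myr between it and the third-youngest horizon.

Sorted youngest-first by Ma: A (62.5), C (1088), D (1323), B (2318).
The second youngest is C at 1088 Ma, which lies in 1200–1000 Ma: the Stenian.
The third youngest is D at 1323 Ma; separation = |1088 − 1323| = 235 Myr.

C, in the Stenian; 235 million years to D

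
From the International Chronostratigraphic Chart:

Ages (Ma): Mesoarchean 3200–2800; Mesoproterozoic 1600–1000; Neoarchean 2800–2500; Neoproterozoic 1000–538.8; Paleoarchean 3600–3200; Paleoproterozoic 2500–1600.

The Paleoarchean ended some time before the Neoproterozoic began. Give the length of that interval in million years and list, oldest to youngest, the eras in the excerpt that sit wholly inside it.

End of Paleoarchean = 3200 Ma; start of Neoproterozoic = 1000 Ma.
Gap = 3200 − 1000 = 2200 Myr.
Eras wholly inside 3200–1000 Ma: Mesoarchean (3200–2800), Neoarchean (2800–2500), Paleoproterozoic (2500–1600), Mesoproterozoic (1600–1000).

2200 million years; Mesoarchean, Neoarchean, Paleoproterozoic, Mesoproterozoic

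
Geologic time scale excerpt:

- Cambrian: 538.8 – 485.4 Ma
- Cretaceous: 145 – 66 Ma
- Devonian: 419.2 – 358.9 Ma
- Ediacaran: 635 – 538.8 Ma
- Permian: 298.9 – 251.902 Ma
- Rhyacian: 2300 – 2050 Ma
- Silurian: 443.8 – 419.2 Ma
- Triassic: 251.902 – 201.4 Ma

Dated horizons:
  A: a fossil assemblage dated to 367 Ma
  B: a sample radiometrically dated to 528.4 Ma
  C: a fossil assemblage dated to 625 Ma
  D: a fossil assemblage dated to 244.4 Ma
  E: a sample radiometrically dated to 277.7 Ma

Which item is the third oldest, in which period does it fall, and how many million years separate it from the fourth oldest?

A, in the Devonian; 89.3 million years to E

Larger Ma means older, so oldest first: C 625 > B 528.4 > A 367 > E 277.7 > D 244.4.
Counting 3 along gives A (367 Ma); the excerpt puts that inside the Devonian, 419.2–358.9 Ma.
Next in line is E (277.7 Ma), and 367 − 277.7 = 89.3 Myr.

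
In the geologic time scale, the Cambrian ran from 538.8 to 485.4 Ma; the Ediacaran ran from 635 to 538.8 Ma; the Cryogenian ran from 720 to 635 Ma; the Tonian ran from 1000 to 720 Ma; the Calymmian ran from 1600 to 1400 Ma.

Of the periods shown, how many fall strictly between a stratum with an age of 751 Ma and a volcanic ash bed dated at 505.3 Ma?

The older date is 751 Ma and the younger is 505.3 Ma.
Periods with start < 751 and end > 505.3 Ma: Cryogenian (720–635), Ediacaran (635–538.8).
That is 2 complete periods.

2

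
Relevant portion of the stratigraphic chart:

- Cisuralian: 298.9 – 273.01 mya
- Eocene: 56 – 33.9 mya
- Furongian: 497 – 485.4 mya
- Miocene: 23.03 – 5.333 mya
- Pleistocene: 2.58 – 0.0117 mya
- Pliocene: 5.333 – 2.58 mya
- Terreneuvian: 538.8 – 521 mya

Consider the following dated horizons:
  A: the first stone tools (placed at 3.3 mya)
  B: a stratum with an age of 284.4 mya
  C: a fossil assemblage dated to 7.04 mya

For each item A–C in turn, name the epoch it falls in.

Match each age against the start–end ranges in the excerpt: A = 3.3 Ma → Pliocene (5.333–2.58); B = 284.4 Ma → Cisuralian (298.9–273.01); C = 7.04 Ma → Miocene (23.03–5.333).

A — Pliocene; B — Cisuralian; C — Miocene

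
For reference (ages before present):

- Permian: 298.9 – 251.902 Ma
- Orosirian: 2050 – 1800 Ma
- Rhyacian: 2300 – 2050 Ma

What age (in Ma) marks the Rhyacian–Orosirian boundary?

The Rhyacian ends and the Orosirian begins at 2050 Ma.

2050 Ma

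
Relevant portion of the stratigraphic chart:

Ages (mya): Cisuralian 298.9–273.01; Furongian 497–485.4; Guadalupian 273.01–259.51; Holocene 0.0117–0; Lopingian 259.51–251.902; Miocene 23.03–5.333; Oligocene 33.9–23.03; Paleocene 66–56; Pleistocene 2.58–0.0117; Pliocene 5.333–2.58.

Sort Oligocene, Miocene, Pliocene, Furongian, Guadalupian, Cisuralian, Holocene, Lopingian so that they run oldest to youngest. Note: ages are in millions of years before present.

Furongian, then Cisuralian, then Guadalupian, then Lopingian, then Oligocene, then Miocene, then Pliocene, then Holocene

Sorting by start age (descending Ma, since larger Ma = older): Furongian start 497, Cisuralian start 298.9, Guadalupian start 273.01, Lopingian start 259.51, Oligocene start 33.9, Miocene start 23.03, Pliocene start 5.333, Holocene start 0.0117.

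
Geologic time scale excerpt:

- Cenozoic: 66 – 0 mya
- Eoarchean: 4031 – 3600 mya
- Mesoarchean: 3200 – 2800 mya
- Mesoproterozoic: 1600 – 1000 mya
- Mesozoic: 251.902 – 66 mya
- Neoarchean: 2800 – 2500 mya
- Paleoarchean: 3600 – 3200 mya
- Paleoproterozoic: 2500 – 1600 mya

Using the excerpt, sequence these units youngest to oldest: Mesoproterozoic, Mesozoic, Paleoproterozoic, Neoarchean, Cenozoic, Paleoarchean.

Cenozoic → Mesozoic → Mesoproterozoic → Paleoproterozoic → Neoarchean → Paleoarchean

Sorting by start age (ascending Ma, since larger Ma = older): Cenozoic began 66, Mesozoic began 251.902, Mesoproterozoic began 1600, Paleoproterozoic began 2500, Neoarchean began 2800, Paleoarchean began 3600.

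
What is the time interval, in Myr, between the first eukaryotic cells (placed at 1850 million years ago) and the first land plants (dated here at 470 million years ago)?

1850 − 470 = 1380 million years.

1380 million years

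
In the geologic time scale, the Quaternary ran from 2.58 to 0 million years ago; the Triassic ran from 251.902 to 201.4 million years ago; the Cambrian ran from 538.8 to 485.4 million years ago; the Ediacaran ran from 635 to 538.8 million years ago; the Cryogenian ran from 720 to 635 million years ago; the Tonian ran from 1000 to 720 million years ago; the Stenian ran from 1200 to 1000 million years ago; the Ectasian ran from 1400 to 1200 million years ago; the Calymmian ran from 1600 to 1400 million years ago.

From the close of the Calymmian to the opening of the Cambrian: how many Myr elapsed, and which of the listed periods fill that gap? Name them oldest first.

The Calymmian closes at 1400 Ma and the Cambrian opens at 538.8 Ma, so the interval is 1400 − 538.8 = 861.2 Myr.
A period fits inside if it starts at or after 1400 Ma and ends at or before 538.8 Ma; oldest first that gives Ectasian, Stenian, Tonian, Cryogenian, Ediacaran.

861.2 million years; Ectasian, Stenian, Tonian, Cryogenian, Ediacaran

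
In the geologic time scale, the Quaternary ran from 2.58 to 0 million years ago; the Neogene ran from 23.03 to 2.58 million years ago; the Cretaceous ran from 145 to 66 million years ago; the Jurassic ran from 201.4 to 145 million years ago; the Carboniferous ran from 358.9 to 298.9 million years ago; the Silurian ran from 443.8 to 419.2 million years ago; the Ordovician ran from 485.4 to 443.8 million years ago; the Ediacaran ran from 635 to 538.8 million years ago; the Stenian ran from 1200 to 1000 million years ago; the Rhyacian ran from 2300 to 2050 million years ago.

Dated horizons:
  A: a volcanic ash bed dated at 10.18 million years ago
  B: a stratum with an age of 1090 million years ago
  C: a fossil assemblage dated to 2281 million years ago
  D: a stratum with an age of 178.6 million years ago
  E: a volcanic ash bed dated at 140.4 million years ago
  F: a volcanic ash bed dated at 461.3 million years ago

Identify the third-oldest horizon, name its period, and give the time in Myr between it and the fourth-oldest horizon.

Larger Ma means older, so oldest first: C 2281 > B 1090 > F 461.3 > D 178.6 > E 140.4 > A 10.18.
Counting 3 along gives F (461.3 Ma); the excerpt puts that inside the Ordovician, 485.4–443.8 Ma.
Next in line is D (178.6 Ma), and 461.3 − 178.6 = 282.7 Myr.

F, in the Ordovician; 282.7 million years to D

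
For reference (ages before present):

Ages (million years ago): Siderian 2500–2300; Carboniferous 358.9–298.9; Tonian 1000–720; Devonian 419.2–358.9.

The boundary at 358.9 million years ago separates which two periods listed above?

Devonian and Carboniferous

The Devonian ends at 358.9 million years ago and the Carboniferous begins at 358.9 million years ago, so they share that boundary.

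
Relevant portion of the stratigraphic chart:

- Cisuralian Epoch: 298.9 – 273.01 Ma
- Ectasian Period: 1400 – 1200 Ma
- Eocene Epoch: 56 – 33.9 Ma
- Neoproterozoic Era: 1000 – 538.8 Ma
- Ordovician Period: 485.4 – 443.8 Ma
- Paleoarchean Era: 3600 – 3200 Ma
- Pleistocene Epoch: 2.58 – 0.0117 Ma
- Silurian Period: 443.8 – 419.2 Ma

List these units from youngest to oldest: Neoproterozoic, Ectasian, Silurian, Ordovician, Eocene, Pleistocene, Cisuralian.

Pleistocene, then Eocene, then Cisuralian, then Silurian, then Ordovician, then Neoproterozoic, then Ectasian

Read off each span (Ma): Neoproterozoic 1000–538.8; Ectasian 1400–1200; Silurian 443.8–419.2; Ordovician 485.4–443.8; Eocene 56–33.9; Pleistocene 2.58–0.0117; Cisuralian 298.9–273.01.
Larger Ma is older, so oldest→youngest is Ectasian, Neoproterozoic, Ordovician, Silurian, Cisuralian, Eocene, Pleistocene; reverse it for youngest→oldest.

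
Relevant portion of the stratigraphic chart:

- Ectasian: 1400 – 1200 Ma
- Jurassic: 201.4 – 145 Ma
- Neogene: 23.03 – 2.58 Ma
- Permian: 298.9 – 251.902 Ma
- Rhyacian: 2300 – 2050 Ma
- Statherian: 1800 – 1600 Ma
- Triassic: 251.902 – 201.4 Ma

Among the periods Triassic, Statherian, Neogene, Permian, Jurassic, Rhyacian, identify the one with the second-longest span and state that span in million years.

Start − end for each: Triassic 251.902 − 201.4 = 50.502; Statherian 1800 − 1600 = 200; Neogene 23.03 − 2.58 = 20.45; Permian 298.9 − 251.902 = 46.998; Jurassic 201.4 − 145 = 56.4; Rhyacian 2300 − 2050 = 250.
Ranking these from longest: Rhyacian > Statherian > Jurassic > Triassic > Permian > Neogene.
Position 2 in that ranking is Statherian, which lasted 200 Myr.

Statherian, 200 million years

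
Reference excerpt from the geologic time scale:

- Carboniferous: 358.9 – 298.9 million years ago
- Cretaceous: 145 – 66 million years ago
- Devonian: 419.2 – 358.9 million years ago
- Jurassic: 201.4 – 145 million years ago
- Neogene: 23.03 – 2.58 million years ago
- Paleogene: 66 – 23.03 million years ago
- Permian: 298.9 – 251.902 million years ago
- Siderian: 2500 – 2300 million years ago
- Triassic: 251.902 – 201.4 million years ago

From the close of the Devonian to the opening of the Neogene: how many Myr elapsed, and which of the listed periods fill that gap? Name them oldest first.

The Devonian closes at 358.9 Ma and the Neogene opens at 23.03 Ma, so the interval is 358.9 − 23.03 = 335.87 Myr.
A period fits inside if it starts at or after 358.9 Ma and ends at or before 23.03 Ma; oldest first that gives Carboniferous, Permian, Triassic, Jurassic, Cretaceous, Paleogene.

335.87 million years; Carboniferous, Permian, Triassic, Jurassic, Cretaceous, Paleogene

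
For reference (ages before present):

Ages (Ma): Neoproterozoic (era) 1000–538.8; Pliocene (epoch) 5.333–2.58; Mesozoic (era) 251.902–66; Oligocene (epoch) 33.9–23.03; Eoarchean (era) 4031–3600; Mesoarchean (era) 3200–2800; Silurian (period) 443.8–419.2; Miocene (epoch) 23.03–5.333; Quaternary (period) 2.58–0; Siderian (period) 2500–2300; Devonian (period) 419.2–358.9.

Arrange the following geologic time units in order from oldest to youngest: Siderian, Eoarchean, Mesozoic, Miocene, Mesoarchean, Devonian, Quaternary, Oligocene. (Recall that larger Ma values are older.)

Eoarchean → Mesoarchean → Siderian → Devonian → Mesozoic → Oligocene → Miocene → Quaternary

Sorting by start age (descending Ma, since larger Ma = older): Eoarchean began 4031, Mesoarchean began 3200, Siderian began 2500, Devonian began 419.2, Mesozoic began 251.902, Oligocene began 33.9, Miocene began 23.03, Quaternary began 2.58.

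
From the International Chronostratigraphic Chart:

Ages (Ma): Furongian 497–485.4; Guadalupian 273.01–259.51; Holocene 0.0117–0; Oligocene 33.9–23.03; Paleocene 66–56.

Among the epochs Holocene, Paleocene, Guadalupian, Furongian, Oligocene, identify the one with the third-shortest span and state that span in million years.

Start − end for each: Holocene 0.0117 − 0 = 0.0117; Paleocene 66 − 56 = 10; Guadalupian 273.01 − 259.51 = 13.5; Furongian 497 − 485.4 = 11.6; Oligocene 33.9 − 23.03 = 10.87.
Ranking these from shortest: Holocene < Paleocene < Oligocene < Furongian < Guadalupian.
Position 3 in that ranking is Oligocene, which lasted 10.87 Myr.

Oligocene, 10.87 million years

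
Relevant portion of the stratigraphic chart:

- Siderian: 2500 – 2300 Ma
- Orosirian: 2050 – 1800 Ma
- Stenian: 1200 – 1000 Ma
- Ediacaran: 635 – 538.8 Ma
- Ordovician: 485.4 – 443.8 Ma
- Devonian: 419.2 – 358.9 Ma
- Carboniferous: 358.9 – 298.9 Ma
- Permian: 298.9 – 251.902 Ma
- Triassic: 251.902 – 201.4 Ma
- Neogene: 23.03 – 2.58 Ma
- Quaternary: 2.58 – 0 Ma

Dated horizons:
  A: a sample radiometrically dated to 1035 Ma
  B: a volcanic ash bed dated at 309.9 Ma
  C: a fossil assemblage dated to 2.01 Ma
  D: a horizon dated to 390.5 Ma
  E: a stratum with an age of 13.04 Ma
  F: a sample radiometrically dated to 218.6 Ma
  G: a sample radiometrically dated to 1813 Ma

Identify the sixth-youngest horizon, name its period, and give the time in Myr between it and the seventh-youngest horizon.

A, in the Stenian; 778 million years to G

Smaller Ma means younger, so youngest first: C 2.01 < E 13.04 < F 218.6 < B 309.9 < D 390.5 < A 1035 < G 1813.
Counting 6 along gives A (1035 Ma); the excerpt puts that inside the Stenian, 1200–1000 Ma.
Next in line is G (1813 Ma), and 1813 − 1035 = 778 Myr.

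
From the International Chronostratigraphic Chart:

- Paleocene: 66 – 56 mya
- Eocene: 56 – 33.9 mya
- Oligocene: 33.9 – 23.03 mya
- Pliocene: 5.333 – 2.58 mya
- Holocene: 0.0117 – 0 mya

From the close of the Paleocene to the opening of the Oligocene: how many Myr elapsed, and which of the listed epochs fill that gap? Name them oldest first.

22.1 million years; Eocene

The Paleocene closes at 56 Ma and the Oligocene opens at 33.9 Ma, so the interval is 56 − 33.9 = 22.1 Myr.
An epoch fits inside if it starts at or after 56 Ma and ends at or before 33.9 Ma; oldest first that gives Eocene.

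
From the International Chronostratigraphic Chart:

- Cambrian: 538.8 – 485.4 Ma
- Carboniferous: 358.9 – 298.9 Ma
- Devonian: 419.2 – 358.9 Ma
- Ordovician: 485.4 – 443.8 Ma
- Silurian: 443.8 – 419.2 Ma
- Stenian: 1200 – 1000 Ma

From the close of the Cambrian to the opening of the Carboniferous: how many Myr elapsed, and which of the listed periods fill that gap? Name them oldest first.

The Cambrian closes at 485.4 Ma and the Carboniferous opens at 358.9 Ma, so the interval is 485.4 − 358.9 = 126.5 Myr.
A period fits inside if it starts at or after 485.4 Ma and ends at or before 358.9 Ma; oldest first that gives Ordovician, Silurian, Devonian.

126.5 million years; Ordovician, Silurian, Devonian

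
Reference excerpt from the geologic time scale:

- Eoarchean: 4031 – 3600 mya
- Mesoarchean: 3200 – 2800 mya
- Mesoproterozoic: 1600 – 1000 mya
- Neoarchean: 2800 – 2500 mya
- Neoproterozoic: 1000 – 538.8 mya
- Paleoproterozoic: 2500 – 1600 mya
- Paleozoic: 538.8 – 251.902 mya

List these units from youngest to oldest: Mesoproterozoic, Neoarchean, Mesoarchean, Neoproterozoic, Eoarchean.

Neoproterozoic, then Mesoproterozoic, then Neoarchean, then Mesoarchean, then Eoarchean

Read off each span (Ma): Mesoproterozoic 1600–1000; Neoarchean 2800–2500; Mesoarchean 3200–2800; Neoproterozoic 1000–538.8; Eoarchean 4031–3600.
Larger Ma is older, so oldest→youngest is Eoarchean, Mesoarchean, Neoarchean, Mesoproterozoic, Neoproterozoic; reverse it for youngest→oldest.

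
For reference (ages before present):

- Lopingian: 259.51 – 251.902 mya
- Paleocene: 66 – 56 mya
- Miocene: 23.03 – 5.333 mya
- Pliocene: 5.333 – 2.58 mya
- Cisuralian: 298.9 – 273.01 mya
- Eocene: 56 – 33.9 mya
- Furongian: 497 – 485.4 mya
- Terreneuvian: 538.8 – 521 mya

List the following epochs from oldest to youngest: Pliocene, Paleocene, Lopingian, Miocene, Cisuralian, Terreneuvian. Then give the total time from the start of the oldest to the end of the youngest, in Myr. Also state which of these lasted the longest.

Terreneuvian → Cisuralian → Lopingian → Paleocene → Miocene → Pliocene; total span 536.22 Myr; longest is Cisuralian

Start ages (Ma): Terreneuvian 538.8, Cisuralian 298.9, Lopingian 259.51, Paleocene 66, Miocene 23.03, Pliocene 5.333.
Ordered oldest to youngest: Terreneuvian, Cisuralian, Lopingian, Paleocene, Miocene, Pliocene.
Span = 538.8 − 2.58 = 536.22 Myr.
Durations: Miocene 17.697, Cisuralian 25.89, Paleocene 10, Pliocene 2.753, Terreneuvian 17.8, Lopingian 7.608 → longest is Cisuralian (25.89 Myr).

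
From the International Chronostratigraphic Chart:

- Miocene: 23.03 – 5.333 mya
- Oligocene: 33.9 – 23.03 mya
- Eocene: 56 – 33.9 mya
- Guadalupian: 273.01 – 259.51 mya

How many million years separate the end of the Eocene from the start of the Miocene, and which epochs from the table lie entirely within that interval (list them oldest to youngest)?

End of Eocene = 33.9 Ma; start of Miocene = 23.03 Ma.
Gap = 33.9 − 23.03 = 10.87 Myr.
Epochs wholly inside 33.9–23.03 Ma: Oligocene (33.9–23.03).

10.87 million years; Oligocene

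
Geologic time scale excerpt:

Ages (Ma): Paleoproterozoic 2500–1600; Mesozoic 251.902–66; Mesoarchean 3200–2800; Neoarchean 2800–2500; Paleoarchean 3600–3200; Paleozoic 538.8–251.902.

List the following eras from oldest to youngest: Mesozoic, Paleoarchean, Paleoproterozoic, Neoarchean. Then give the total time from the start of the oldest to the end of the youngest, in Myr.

From the excerpt: Mesozoic 251.902–66; Paleoarchean 3600–3200; Paleoproterozoic 2500–1600; Neoarchean 2800–2500 (Ma).
Larger Ma is earlier, so the oldest is Paleoarchean and the youngest is Mesozoic; oldest to youngest: Paleoarchean, Neoarchean, Paleoproterozoic, Mesozoic.
Oldest start 3600 minus youngest end 66 gives 3534 Myr overall.

Paleoarchean → Neoarchean → Paleoproterozoic → Mesozoic; total span 3534 Myr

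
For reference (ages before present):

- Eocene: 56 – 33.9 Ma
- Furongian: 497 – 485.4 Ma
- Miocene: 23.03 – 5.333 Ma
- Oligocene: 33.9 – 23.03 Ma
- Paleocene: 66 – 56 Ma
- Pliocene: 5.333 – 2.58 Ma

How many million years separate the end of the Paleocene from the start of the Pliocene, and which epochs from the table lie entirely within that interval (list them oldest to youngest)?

The Paleocene closes at 56 Ma and the Pliocene opens at 5.333 Ma, so the interval is 56 − 5.333 = 50.667 Myr.
An epoch fits inside if it starts at or after 56 Ma and ends at or before 5.333 Ma; oldest first that gives Eocene, Oligocene, Miocene.

50.667 million years; Eocene, Oligocene, Miocene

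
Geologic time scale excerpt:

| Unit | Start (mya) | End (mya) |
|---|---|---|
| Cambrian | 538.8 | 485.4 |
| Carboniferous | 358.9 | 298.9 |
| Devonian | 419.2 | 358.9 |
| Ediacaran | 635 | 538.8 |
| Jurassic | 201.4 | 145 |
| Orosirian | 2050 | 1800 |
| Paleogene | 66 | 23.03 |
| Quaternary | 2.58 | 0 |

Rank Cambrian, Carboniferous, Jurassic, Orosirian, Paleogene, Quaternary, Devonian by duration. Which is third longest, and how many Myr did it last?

Durations: Cambrian 53.4; Carboniferous 60; Jurassic 56.4; Orosirian 250; Paleogene 42.97; Quaternary 2.58; Devonian 60.3 Myr.
Sorted longest-first: Orosirian (250), Devonian (60.3), Carboniferous (60), Jurassic (56.4), Cambrian (53.4), Paleogene (42.97), Quaternary (2.58).
The third longest is Carboniferous at 60 Myr.

Carboniferous, 60 million years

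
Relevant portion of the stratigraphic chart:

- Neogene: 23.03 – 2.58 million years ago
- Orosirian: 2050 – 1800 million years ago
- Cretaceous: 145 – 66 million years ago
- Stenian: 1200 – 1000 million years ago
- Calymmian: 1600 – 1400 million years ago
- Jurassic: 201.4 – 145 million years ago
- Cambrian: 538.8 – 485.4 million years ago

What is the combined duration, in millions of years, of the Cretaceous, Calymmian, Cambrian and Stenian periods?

532.4 million years

Duration is start − end for each: (145 − 66) + (1600 − 1400) + (538.8 − 485.4) + (1200 − 1000).
That is 79 + 200 + 53.4 + 200, which totals 532.4 million years.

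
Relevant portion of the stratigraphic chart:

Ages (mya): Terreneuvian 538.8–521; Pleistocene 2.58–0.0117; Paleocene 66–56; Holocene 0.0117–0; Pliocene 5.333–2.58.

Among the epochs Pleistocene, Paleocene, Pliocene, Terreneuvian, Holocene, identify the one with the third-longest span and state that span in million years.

Pliocene, 2.753 million years

Durations: Pleistocene 2.5683; Paleocene 10; Pliocene 2.753; Terreneuvian 17.8; Holocene 0.0117 Myr.
Sorted longest-first: Terreneuvian (17.8), Paleocene (10), Pliocene (2.753), Pleistocene (2.5683), Holocene (0.0117).
The third longest is Pliocene at 2.753 Myr.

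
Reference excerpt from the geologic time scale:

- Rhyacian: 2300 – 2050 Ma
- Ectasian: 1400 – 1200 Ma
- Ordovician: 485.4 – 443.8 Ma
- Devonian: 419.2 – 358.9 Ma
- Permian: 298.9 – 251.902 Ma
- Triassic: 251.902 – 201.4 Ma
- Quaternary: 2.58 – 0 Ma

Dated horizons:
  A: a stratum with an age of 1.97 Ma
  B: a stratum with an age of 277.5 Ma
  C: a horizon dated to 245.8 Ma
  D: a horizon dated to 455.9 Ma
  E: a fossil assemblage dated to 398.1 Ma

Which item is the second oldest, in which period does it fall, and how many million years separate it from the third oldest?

Sorted oldest-first by Ma: D (455.9), E (398.1), B (277.5), C (245.8), A (1.97).
The second oldest is E at 398.1 Ma, which lies in 419.2–358.9 Ma: the Devonian.
The third oldest is B at 277.5 Ma; separation = |398.1 − 277.5| = 120.6 Myr.

E, in the Devonian; 120.6 million years to B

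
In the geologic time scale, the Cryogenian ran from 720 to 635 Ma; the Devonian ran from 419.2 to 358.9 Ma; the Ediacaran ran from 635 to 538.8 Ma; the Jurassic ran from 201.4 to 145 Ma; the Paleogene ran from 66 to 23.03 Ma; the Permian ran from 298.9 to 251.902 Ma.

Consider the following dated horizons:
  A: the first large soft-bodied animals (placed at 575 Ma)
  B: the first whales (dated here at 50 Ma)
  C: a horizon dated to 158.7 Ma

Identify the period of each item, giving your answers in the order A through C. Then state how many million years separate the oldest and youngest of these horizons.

A: 575 Ma lies in 635–538.8 Ma, so Ediacaran.
B: 50 Ma lies in 66–23.03 Ma, so Paleogene.
C: 158.7 Ma lies in 201.4–145 Ma, so Jurassic.
Oldest = 575 Ma, youngest = 50 Ma → span 525 Myr.

A — Ediacaran; B — Paleogene; C — Jurassic; span 525 million years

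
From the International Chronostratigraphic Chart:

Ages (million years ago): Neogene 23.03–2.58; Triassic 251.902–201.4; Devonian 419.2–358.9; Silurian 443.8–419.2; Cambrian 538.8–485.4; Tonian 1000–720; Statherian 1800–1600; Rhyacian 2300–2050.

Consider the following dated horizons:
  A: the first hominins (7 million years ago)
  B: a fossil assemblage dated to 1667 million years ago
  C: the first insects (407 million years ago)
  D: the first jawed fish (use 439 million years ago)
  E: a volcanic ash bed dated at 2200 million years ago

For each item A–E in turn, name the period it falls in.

A: 7 Ma lies in 23.03–2.58 Ma, so Neogene.
B: 1667 Ma lies in 1800–1600 Ma, so Statherian.
C: 407 Ma lies in 419.2–358.9 Ma, so Devonian.
D: 439 Ma lies in 443.8–419.2 Ma, so Silurian.
E: 2200 Ma lies in 2300–2050 Ma, so Rhyacian.

A — Neogene; B — Statherian; C — Devonian; D — Silurian; E — Rhyacian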